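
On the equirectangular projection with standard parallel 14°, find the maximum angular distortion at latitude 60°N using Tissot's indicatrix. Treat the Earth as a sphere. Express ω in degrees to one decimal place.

37.3°

The equidistant cylindrical projection with φ₀ = 14° has h = 1 (meridians true) and k = cos φ₀ / cos φ along parallels.
At 60°: h = 1.000, k = 1.941; principal scales a = 1.941, b = 1.000.
sin(ω/2) = (a − b)/(a + b) = 0.9406/2.941 = 0.3199, so ω = 2 arcsin(0.3199) ≈ 37.3°.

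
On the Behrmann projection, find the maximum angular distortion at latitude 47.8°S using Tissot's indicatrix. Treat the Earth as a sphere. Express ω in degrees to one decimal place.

28.8°

The Behrmann projection is cylindrical equal-area with φ₀ = 30°. For cylindrical equal-area with standard parallel φ₀, h = cos φ / cos φ₀ and k = cos φ₀ / cos φ, so h·k = 1.
At 47.8°: h = 0.7756, k = 1.289; principal scales a = 1.289, b = 0.7756.
sin(ω/2) = (a − b)/(a + b) = 0.5136/2.065 = 0.2487, so ω = 2 arcsin(0.2487) ≈ 28.8°.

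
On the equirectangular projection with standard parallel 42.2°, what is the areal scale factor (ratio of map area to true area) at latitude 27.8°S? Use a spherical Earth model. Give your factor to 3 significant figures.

0.837

With standard parallel φ₀ = 42.2°, the equirectangular projection gives x = Rλ cos φ₀, y = Rφ, so h = 1 and k = cos 42.2° / cos φ.
Areal scale = h·k = 1 × cos φ₀ / cos φ; at 27.8°, h = 1.000, k = 0.8375, so h·k = 0.8375.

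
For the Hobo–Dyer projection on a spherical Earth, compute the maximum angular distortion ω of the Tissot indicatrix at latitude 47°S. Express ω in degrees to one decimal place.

17.3°

Hobo–Dyer is a cylindrical equal-area projection with standard parallels at ±37.5°. A cylindrical equal-area projection with standard parallel φ₀ has meridian scale h = cos φ / cos φ₀ and parallel scale k = cos φ₀ / cos φ (so areas are preserved, h·k = 1).
At 47°: h = 0.8596, k = 1.163; principal scales a = 1.163, b = 0.8596.
sin(ω/2) = (a − b)/(a + b) = 0.3036/2.023 = 0.1501, so ω = 2 arcsin(0.1501) ≈ 17.3°.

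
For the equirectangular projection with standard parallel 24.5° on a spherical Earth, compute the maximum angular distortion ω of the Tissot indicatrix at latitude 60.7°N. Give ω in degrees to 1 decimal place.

With standard parallel φ₀ = 24.5°, the equirectangular projection gives x = Rλ cos φ₀, y = Rφ, so h = 1 and k = cos 24.5° / cos φ.
At 60.7°: h = 1.000, k = 1.859; principal scales a = 1.859, b = 1.000.
sin(ω/2) = (a − b)/(a + b) = 0.8594/2.859 = 0.3006, so ω = 2 arcsin(0.3006) ≈ 35.0°.

35.0°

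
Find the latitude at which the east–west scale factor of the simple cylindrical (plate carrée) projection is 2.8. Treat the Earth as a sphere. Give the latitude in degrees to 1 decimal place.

69.1°

Plate carrée: h = 1, k = sec φ along parallels.
sec φ = 2.8  ⇒  cos φ = 0.3571  ⇒  φ ≈ 69.1°.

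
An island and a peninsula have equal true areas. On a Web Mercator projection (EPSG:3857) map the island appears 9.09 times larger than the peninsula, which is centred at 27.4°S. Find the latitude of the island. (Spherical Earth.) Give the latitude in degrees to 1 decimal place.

72.9°

For equal true areas on Mercator, apparent areas scale as sec²φ, so the ratio is cos²φ₂ / cos²φ₁.
cos²φ₂ / cos²φ₁ = 9.09  ⇒  cos φ₁ = cos 27.4° / √9.09 = 0.8878/3.015 = 0.2945.
φ₁ = arccos(0.2945) ≈ 72.9°.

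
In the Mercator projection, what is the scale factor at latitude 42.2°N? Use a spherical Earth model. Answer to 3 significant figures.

Mercator is conformal, so the point scale is isotropic: h = k = sec φ = 1/cos φ.
k = 1/cos 42.2° = 1/0.7408 = 1.350.

1.35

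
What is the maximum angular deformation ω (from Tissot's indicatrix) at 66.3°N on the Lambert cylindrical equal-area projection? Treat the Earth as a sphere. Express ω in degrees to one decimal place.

92.4°

The Lambert cylindrical equal-area projection is the cylindrical equal-area projection with its standard parallel at the equator (φ₀ = 0). For cylindrical equal-area with standard parallel φ₀, h = cos φ / cos φ₀ and k = cos φ₀ / cos φ, so h·k = 1.
At 66.3°: h = 0.4019, k = 2.488; principal scales a = 2.488, b = 0.4019.
sin(ω/2) = (a − b)/(a + b) = 2.086/2.890 = 0.7218, so ω = 2 arcsin(0.7218) ≈ 92.4°.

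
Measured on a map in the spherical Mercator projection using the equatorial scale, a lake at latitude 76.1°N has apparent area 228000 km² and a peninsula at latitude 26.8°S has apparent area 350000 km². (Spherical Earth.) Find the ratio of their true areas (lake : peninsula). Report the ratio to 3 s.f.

Mercator's areal exaggeration is sec²φ; hence true area = (apparent area) · cos²φ.
True area of lake: 228000 × cos²(76.1°) = 228000 × 0.05771 = 13160 km².
True area of peninsula: 350000 × cos²(26.8°) = 350000 × 0.7967 = 278800 km².
Ratio = 13160 / 278800 ≈ 0.0472.

0.0472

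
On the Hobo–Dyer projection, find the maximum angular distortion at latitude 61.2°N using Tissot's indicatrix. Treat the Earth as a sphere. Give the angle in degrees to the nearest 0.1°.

54.9°

Hobo–Dyer is a cylindrical equal-area projection with standard parallels at ±37.5°. Cylindrical equal-area (φ₀ = 37.5°): h = cos φ / cos 37.5° along meridians, k = cos 37.5° / cos φ along parallels; h·k = 1.
At 61.2°: h = 0.6072, k = 1.647; principal scales a = 1.647, b = 0.6072.
sin(ω/2) = (a − b)/(a + b) = 1.040/2.254 = 0.4612, so ω = 2 arcsin(0.4612) ≈ 54.9°.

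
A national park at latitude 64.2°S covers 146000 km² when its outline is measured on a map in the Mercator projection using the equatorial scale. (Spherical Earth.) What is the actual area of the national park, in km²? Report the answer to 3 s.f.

The Mercator projection is conformal; its linear scale factor is the same in every direction and equals sec φ = 1/cos φ.
Areal scale = k² = sec²φ = 1/cos²(64.2°) = 1/0.4352² = 5.279.
True area = apparent / (areal scale) = 146000 / 5.279 ≈ 27700 km².

27700 km²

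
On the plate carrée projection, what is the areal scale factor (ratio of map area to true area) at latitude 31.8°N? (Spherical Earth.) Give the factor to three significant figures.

1.18

In the plate carrée (x = Rλ, y = Rφ), meridians are true-scale (h = 1) and parallels are stretched by k = sec φ.
Areal scale = h·k = 1 × sec φ; at 31.8°, h = 1.000, k = 1.177, so h·k = 1.177.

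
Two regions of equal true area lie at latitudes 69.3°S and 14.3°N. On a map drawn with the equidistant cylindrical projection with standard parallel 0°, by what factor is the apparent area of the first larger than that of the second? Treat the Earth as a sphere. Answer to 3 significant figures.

For the equirectangular projection with φ₀ = 0 (plate carrée), h = 1 along meridians and k = sec φ along parallels.
Areal scale at 69.3°: h·k = 1.000 × 2.829 = 2.829.
Areal scale at 14.3°: h·k = 1.000 × 1.032 = 1.032.
Ratio = 2.829/1.032 ≈ 2.74.

2.74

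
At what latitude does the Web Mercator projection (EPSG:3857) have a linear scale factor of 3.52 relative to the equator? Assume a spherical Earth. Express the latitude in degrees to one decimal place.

Mercator scale is k = sec φ = 1/cos φ.
1/cos φ = 3.52  ⇒  cos φ = 0.2841  ⇒  φ = arccos(0.2841) ≈ 73.5°.

73.5°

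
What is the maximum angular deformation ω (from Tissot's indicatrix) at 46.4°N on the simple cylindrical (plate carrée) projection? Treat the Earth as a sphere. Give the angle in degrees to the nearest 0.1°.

In the plate carrée (x = Rλ, y = Rφ), meridians are true-scale (h = 1) and parallels are stretched by k = sec φ.
At 46.4°: h = 1.000, k = 1.450; principal scales a = 1.450, b = 1.000.
sin(ω/2) = (a − b)/(a + b) = 0.4501/2.450 = 0.1837, so ω = 2 arcsin(0.1837) ≈ 21.2°.

21.2°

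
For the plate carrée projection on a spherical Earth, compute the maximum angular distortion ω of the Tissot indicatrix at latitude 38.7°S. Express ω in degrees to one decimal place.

Plate carrée maps x = Rλ, y = Rφ. The meridian scale is h = 1 and the parallel scale is k = 1/cos φ = sec φ.
At 38.7°: h = 1.000, k = 1.281; principal scales a = 1.281, b = 1.000.
sin(ω/2) = (a − b)/(a + b) = 0.2813/2.281 = 0.1233, so ω = 2 arcsin(0.1233) ≈ 14.2°.

14.2°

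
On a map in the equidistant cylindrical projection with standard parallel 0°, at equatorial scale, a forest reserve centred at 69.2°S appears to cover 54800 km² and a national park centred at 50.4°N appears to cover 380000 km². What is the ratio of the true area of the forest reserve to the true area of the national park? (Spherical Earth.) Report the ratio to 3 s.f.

Plate carrée has h = 1 and k = sec φ, giving areal scale sec φ; true area = (apparent area) · cos φ.
True area of forest reserve: 54800 × cos(69.2°) = 54800 × 0.3551 = 19460 km².
True area of national park: 380000 × cos(50.4°) = 380000 × 0.6374 = 242200 km².
Ratio = 19460 / 242200 ≈ 0.0803.

0.0803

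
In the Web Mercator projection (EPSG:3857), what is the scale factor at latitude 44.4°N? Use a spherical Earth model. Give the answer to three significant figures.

The Mercator projection is conformal; its linear scale factor is the same in every direction and equals sec φ = 1/cos φ.
k = 1/cos 44.4° = 1/0.7145 = 1.400.

1.40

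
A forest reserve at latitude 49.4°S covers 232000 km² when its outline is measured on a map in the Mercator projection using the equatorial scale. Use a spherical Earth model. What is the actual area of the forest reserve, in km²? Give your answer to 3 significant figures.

98300 km²

For Mercator, h = k = sec φ (a conformal cylindrical projection has a single point scale, 1/cos φ).
Areal scale = k² = sec²φ = 1/cos²(49.4°) = 1/0.6508² = 2.361.
True area = apparent / (areal scale) = 232000 / 2.361 ≈ 98300 km².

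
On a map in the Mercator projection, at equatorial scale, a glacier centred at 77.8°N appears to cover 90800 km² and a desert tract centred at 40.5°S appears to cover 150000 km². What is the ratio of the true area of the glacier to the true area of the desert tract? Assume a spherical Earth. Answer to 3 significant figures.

Mercator's areal exaggeration is sec²φ; hence true area = (apparent area) · cos²φ.
True area of glacier: 90800 × cos²(77.8°) = 90800 × 0.04466 = 4055 km².
True area of desert tract: 150000 × cos²(40.5°) = 150000 × 0.5782 = 86730 km².
Ratio = 4055 / 86730 ≈ 0.0468.

0.0468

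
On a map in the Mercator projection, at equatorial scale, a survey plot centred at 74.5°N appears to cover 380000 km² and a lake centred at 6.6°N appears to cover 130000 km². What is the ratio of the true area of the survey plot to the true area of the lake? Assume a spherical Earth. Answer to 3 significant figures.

On Mercator the areal scale is sec²φ, so true area = apparent × cos²φ.
True area of survey plot: 380000 × cos²(74.5°) = 380000 × 0.07142 = 27140 km².
True area of lake: 130000 × cos²(6.6°) = 130000 × 0.9868 = 128300 km².
Ratio = 27140 / 128300 ≈ 0.212.

0.212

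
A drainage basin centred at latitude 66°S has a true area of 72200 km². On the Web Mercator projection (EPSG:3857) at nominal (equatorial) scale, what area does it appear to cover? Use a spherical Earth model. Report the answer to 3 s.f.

436000 km²

For Mercator, h = k = sec φ (a conformal cylindrical projection has a single point scale, 1/cos φ).
Areal scale = k² = sec²φ = 1/cos²(66°) = 1/0.4067² = 6.045.
Apparent area = 72200 × 6.045 ≈ 436000 km².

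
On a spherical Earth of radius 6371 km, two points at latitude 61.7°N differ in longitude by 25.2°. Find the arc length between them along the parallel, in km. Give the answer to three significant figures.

1330 km

Arc length along a parallel = R cos φ · Δλ (with Δλ in radians).
= 6371 × cos 61.7° × (25.2° × π/180) = 6371 × 0.4741 × 0.4398 ≈ 1330 km.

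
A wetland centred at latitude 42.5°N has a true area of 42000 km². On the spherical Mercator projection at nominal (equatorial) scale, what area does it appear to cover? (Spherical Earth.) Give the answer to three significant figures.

77300 km²

For Mercator, h = k = sec φ (a conformal cylindrical projection has a single point scale, 1/cos φ).
Areal scale = k² = sec²φ = 1/cos²(42.5°) = 1/0.7373² = 1.840.
Apparent area = 42000 × 1.840 ≈ 77300 km².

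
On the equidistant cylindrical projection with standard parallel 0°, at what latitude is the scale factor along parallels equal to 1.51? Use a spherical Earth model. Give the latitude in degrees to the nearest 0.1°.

Plate carrée: h = 1, k = sec φ along parallels.
sec φ = 1.51  ⇒  cos φ = 0.6623  ⇒  φ ≈ 48.5°.

48.5°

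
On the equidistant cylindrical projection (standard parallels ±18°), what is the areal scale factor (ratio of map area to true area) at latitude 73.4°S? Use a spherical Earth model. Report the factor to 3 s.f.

With standard parallel φ₀ = 18°, the equirectangular projection gives x = Rλ cos φ₀, y = Rφ, so h = 1 and k = cos 18° / cos φ.
Areal scale = h·k = 1 × cos φ₀ / cos φ; at 73.4°, h = 1.000, k = 3.329, so h·k = 3.329.

3.33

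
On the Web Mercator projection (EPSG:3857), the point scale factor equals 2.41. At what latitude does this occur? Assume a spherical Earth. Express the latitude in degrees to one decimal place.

65.5°

Mercator scale is k = sec φ = 1/cos φ.
1/cos φ = 2.41  ⇒  cos φ = 0.4149  ⇒  φ = arccos(0.4149) ≈ 65.5°.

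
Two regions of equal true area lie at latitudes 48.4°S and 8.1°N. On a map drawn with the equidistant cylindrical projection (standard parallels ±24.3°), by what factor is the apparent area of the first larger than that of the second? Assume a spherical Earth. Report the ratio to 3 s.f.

The equidistant cylindrical projection with φ₀ = 24.3° has h = 1 (meridians true) and k = cos φ₀ / cos φ along parallels.
Areal scale at 48.4°: h·k = 1.000 × 1.373 = 1.373.
Areal scale at 8.1°: h·k = 1.000 × 0.9206 = 0.9206.
Ratio = 1.373/0.9206 ≈ 1.49.

1.49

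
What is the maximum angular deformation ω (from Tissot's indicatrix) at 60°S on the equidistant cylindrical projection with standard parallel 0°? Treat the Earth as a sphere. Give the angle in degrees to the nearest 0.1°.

38.9°

Plate carrée maps x = Rλ, y = Rφ. The meridian scale is h = 1 and the parallel scale is k = 1/cos φ = sec φ.
At 60°: h = 1.000, k = 2.000; principal scales a = 2.000, b = 1.000.
sin(ω/2) = (a − b)/(a + b) = 1.0000/3.000 = 0.3333, so ω = 2 arcsin(0.3333) ≈ 38.9°.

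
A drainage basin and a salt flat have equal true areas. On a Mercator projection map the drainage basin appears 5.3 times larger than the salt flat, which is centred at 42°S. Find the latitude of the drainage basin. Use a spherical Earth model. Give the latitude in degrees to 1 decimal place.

For equal true areas on Mercator, apparent areas scale as sec²φ, so the ratio is cos²φ₂ / cos²φ₁.
cos²φ₂ / cos²φ₁ = 5.3  ⇒  cos φ₁ = cos 42° / √5.3 = 0.7431/2.302 = 0.3228.
φ₁ = arccos(0.3228) ≈ 71.2°.

71.2°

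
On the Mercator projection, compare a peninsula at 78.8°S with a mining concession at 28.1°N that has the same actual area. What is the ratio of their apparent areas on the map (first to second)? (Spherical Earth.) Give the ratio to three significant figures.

20.6

Mercator is conformal with k = sec φ, so areal scale = k² = sec²φ.
At 78.8°: sec²(78.8°) = 1/0.1942² = 26.51.
At 28.1°: sec²(28.1°) = 1/0.8821² = 1.285.
Ratio = 26.51/1.285 = cos²(28.1°)/cos²(78.8°) ≈ 20.6.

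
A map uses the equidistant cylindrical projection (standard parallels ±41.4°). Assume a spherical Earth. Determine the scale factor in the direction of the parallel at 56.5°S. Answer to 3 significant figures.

1.36

With standard parallel φ₀ = 41.4°, the equirectangular projection gives x = Rλ cos φ₀, y = Rφ, so h = 1 and k = cos 41.4° / cos φ.
k = cos 41.4° / cos 56.5° = 0.7501/0.5519 = 1.359.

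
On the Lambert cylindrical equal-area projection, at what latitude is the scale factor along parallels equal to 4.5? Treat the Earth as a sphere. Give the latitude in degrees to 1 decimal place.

77.2°

The Lambert cylindrical equal-area projection is the cylindrical equal-area projection with its standard parallel at the equator (φ₀ = 0). For cylindrical equal-area with standard parallel φ₀, h = cos φ / cos φ₀ and k = cos φ₀ / cos φ, so h·k = 1.
k = cos φ₀ / cos φ = 4.5  ⇒  cos φ = cos 0° / 4.5 = 0.2222.
φ = arccos(0.2222) ≈ 77.2°.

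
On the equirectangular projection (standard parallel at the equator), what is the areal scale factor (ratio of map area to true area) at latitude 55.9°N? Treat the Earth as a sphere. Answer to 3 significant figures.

Plate carrée maps x = Rλ, y = Rφ. The meridian scale is h = 1 and the parallel scale is k = 1/cos φ = sec φ.
Areal scale = h·k = 1 × sec φ; at 55.9°, h = 1.000, k = 1.784, so h·k = 1.784.

1.78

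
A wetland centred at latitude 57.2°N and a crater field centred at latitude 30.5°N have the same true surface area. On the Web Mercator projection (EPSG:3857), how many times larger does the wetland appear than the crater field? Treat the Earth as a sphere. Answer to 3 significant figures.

2.53

Mercator is conformal with k = sec φ, so areal scale = k² = sec²φ.
At 57.2°: sec²(57.2°) = 1/0.5417² = 3.408.
At 30.5°: sec²(30.5°) = 1/0.8616² = 1.347.
Ratio = 3.408/1.347 = cos²(30.5°)/cos²(57.2°) ≈ 2.53.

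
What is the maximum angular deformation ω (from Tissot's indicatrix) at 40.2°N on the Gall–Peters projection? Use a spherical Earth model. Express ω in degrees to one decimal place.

8.8°

The Gall–Peters projection is cylindrical equal-area with φ₀ = 45°. A cylindrical equal-area projection with standard parallel φ₀ has meridian scale h = cos φ / cos φ₀ and parallel scale k = cos φ₀ / cos φ (so areas are preserved, h·k = 1).
At 40.2°: h = 1.080, k = 0.9258; principal scales a = 1.080, b = 0.9258.
sin(ω/2) = (a − b)/(a + b) = 0.1544/2.006 = 0.07697, so ω = 2 arcsin(0.07697) ≈ 8.8°.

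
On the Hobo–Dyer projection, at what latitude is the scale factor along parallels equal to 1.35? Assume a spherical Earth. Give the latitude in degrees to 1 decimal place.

54.0°

Hobo–Dyer is a cylindrical equal-area projection with standard parallels at ±37.5°. For cylindrical equal-area with standard parallel φ₀, h = cos φ / cos φ₀ and k = cos φ₀ / cos φ, so h·k = 1.
k = cos φ₀ / cos φ = 1.35  ⇒  cos φ = cos 37.5° / 1.35 = 0.5877.
φ = arccos(0.5877) ≈ 54.0°.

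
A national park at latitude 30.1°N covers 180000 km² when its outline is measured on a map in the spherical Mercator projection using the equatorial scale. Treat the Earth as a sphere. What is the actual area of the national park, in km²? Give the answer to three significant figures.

For Mercator, h = k = sec φ (a conformal cylindrical projection has a single point scale, 1/cos φ).
Areal scale = k² = sec²φ = 1/cos²(30.1°) = 1/0.8652² = 1.336.
True area = apparent / (areal scale) = 180000 / 1.336 ≈ 135000 km².

135000 km²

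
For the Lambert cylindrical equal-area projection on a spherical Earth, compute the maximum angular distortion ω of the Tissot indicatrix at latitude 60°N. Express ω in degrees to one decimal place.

The Lambert cylindrical equal-area projection is the cylindrical equal-area projection with its standard parallel at the equator (φ₀ = 0). A cylindrical equal-area projection with standard parallel φ₀ has meridian scale h = cos φ / cos φ₀ and parallel scale k = cos φ₀ / cos φ (so areas are preserved, h·k = 1).
At 60°: h = 0.5000, k = 2.000; principal scales a = 2.000, b = 0.5000.
sin(ω/2) = (a − b)/(a + b) = 1.500/2.500 = 0.6000, so ω = 2 arcsin(0.6000) ≈ 73.7°.

73.7°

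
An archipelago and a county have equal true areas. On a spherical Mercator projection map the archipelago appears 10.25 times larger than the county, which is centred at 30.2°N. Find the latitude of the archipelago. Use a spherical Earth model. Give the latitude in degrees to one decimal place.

74.3°

For equal true areas on Mercator, apparent areas scale as sec²φ, so the ratio is cos²φ₂ / cos²φ₁.
cos²φ₂ / cos²φ₁ = 10.25  ⇒  cos φ₁ = cos 30.2° / √10.25 = 0.8643/3.202 = 0.2700.
φ₁ = arccos(0.2700) ≈ 74.3°.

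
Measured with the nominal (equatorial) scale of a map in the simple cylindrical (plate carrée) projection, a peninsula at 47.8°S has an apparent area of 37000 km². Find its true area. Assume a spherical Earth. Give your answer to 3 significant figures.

24900 km²

In the plate carrée (x = Rλ, y = Rφ), meridians are true-scale (h = 1) and parallels are stretched by k = sec φ.
Areal scale = h·k = 1 × sec φ; at 47.8°, h = 1.000, k = 1.489, so h·k = 1.489.
True area = apparent / (areal scale) = 37000 / 1.489 ≈ 24900 km².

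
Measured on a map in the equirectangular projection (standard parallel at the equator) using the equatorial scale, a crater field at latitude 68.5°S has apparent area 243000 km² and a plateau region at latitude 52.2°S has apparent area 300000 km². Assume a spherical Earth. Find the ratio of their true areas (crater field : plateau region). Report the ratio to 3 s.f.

On the plate carrée, areal scale = h·k = 1 × sec φ, so true area = apparent × cos φ.
True area of crater field: 243000 × cos(68.5°) = 243000 × 0.3665 = 89060 km².
True area of plateau region: 300000 × cos(52.2°) = 300000 × 0.6129 = 183900 km².
Ratio = 89060 / 183900 ≈ 0.484.

0.484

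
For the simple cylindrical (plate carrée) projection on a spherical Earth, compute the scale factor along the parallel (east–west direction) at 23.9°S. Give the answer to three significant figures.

Plate carrée maps x = Rλ, y = Rφ. The meridian scale is h = 1 and the parallel scale is k = 1/cos φ = sec φ.
k = 1/cos 23.9° = 1/0.9143 = 1.094.

1.09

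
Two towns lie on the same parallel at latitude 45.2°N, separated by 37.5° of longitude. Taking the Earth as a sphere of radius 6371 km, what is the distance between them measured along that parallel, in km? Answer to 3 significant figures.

2940 km

Arc length along a parallel = R cos φ · Δλ (with Δλ in radians).
= 6371 × cos 45.2° × (37.5° × π/180) = 6371 × 0.7046 × 0.6545 ≈ 2940 km.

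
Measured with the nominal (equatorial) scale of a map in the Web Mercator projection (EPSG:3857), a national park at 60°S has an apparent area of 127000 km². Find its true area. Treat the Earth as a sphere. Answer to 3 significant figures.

31800 km²

The Mercator projection is conformal; its linear scale factor is the same in every direction and equals sec φ = 1/cos φ.
Areal scale = k² = sec²φ = 1/cos²(60°) = 1/0.5000² = 4.000.
True area = apparent / (areal scale) = 127000 / 4.000 ≈ 31800 km².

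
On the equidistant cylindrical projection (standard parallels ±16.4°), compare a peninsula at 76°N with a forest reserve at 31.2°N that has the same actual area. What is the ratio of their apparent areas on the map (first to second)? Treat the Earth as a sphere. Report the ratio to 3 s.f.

3.54

In the equirectangular projection with standard parallel φ₀ = 16.4° (x = Rλ cos φ₀, y = Rφ), meridians are true-scale (h = 1) and the parallel scale is k = cos φ₀ / cos φ.
Areal scale at 76°: h·k = 1.000 × 3.965 = 3.965.
Areal scale at 31.2°: h·k = 1.000 × 1.122 = 1.122.
Ratio = 3.965/1.122 ≈ 3.54.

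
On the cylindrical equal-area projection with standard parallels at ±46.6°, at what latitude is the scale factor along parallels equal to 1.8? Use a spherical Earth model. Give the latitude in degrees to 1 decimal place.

67.6°

A cylindrical equal-area projection with standard parallel φ₀ has meridian scale h = cos φ / cos φ₀ and parallel scale k = cos φ₀ / cos φ (so areas are preserved, h·k = 1).
k = cos φ₀ / cos φ = 1.8  ⇒  cos φ = cos 46.6° / 1.8 = 0.3817.
φ = arccos(0.3817) ≈ 67.6°.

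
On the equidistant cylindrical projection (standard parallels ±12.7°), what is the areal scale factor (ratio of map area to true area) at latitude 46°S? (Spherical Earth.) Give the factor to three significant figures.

In the equirectangular projection with standard parallel φ₀ = 12.7° (x = Rλ cos φ₀, y = Rφ), meridians are true-scale (h = 1) and the parallel scale is k = cos φ₀ / cos φ.
Areal scale = h·k = 1 × cos φ₀ / cos φ; at 46°, h = 1.000, k = 1.404, so h·k = 1.404.

1.40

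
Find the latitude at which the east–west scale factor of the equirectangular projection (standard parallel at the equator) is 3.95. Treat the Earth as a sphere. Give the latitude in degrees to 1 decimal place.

75.3°

Plate carrée: h = 1, k = sec φ along parallels.
sec φ = 3.95  ⇒  cos φ = 0.2532  ⇒  φ ≈ 75.3°.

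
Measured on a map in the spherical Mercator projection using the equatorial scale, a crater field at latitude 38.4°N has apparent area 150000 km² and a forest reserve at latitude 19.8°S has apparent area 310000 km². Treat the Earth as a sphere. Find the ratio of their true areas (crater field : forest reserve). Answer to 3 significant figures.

On Mercator the areal scale is sec²φ, so true area = apparent × cos²φ.
True area of crater field: 150000 × cos²(38.4°) = 150000 × 0.6142 = 92130 km².
True area of forest reserve: 310000 × cos²(19.8°) = 310000 × 0.8853 = 274400 km².
Ratio = 92130 / 274400 ≈ 0.336.

0.336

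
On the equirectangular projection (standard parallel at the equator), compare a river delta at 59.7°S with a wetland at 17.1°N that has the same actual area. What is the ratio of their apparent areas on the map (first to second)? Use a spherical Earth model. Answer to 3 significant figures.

For the equirectangular projection with φ₀ = 0 (plate carrée), h = 1 along meridians and k = sec φ along parallels.
Areal scale at 59.7°: h·k = 1.000 × 1.982 = 1.982.
Areal scale at 17.1°: h·k = 1.000 × 1.046 = 1.046.
Ratio = 1.982/1.046 ≈ 1.89.

1.89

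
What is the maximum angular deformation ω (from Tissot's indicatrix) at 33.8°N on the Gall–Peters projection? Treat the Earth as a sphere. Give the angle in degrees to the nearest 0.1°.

18.4°

The Gall–Peters projection is cylindrical equal-area with φ₀ = 45°. Cylindrical equal-area (φ₀ = 45°): h = cos φ / cos 45° along meridians, k = cos 45° / cos φ along parallels; h·k = 1.
At 33.8°: h = 1.175, k = 0.8509; principal scales a = 1.175, b = 0.8509.
sin(ω/2) = (a − b)/(a + b) = 0.3243/2.026 = 0.1600, so ω = 2 arcsin(0.1600) ≈ 18.4°.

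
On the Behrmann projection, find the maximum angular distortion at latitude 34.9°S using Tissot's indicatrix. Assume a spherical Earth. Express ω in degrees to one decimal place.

6.2°

The Behrmann projection is cylindrical equal-area with φ₀ = 30°. A cylindrical equal-area projection with standard parallel φ₀ has meridian scale h = cos φ / cos φ₀ and parallel scale k = cos φ₀ / cos φ (so areas are preserved, h·k = 1).
At 34.9°: h = 0.9470, k = 1.056; principal scales a = 1.056, b = 0.9470.
sin(ω/2) = (a − b)/(a + b) = 0.1089/2.003 = 0.05437, so ω = 2 arcsin(0.05437) ≈ 6.2°.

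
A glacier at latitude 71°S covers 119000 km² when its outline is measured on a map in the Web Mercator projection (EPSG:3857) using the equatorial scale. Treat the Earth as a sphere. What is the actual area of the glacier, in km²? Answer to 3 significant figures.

12600 km²

Mercator is conformal, so the point scale is isotropic: h = k = sec φ = 1/cos φ.
Areal scale = k² = sec²φ = 1/cos²(71°) = 1/0.3256² = 9.434.
True area = apparent / (areal scale) = 119000 / 9.434 ≈ 12600 km².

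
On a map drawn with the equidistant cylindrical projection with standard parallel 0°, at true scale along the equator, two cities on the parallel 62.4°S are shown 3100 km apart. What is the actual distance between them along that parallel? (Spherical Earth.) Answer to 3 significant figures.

Plate carrée maps x = Rλ, y = Rφ. The meridian scale is h = 1 and the parallel scale is k = 1/cos φ = sec φ.
Along the parallel at 62.4°, map distances are exaggerated by k = sec 62.4° = 2.158.
True distance = 3100 / 2.158 = 3100 × cos 62.4° ≈ 1440 km.

1440 km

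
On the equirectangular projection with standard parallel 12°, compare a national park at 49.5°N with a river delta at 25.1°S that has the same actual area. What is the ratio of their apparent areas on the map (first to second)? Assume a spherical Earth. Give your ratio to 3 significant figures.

1.39

In the equirectangular projection with standard parallel φ₀ = 12° (x = Rλ cos φ₀, y = Rφ), meridians are true-scale (h = 1) and the parallel scale is k = cos φ₀ / cos φ.
Areal scale at 49.5°: h·k = 1.000 × 1.506 = 1.506.
Areal scale at 25.1°: h·k = 1.000 × 1.080 = 1.080.
Ratio = 1.506/1.080 ≈ 1.39.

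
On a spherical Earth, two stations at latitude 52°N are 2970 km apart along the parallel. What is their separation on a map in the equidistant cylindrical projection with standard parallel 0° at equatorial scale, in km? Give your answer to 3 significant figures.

4820 km

Plate carrée maps x = Rλ, y = Rφ. The meridian scale is h = 1 and the parallel scale is k = 1/cos φ = sec φ.
Along the parallel, k = sec 52° = 1/0.6157 = 1.624.
Map distance = 2970 × 1.624 ≈ 4820 km.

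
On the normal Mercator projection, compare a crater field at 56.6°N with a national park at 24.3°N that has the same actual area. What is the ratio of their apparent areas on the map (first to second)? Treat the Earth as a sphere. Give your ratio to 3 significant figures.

On Mercator, area is exaggerated by sec²φ = 1/cos²φ.
At 56.6°: sec²(56.6°) = 1/0.5505² = 3.300.
At 24.3°: sec²(24.3°) = 1/0.9114² = 1.204.
Ratio = 3.300/1.204 = cos²(24.3°)/cos²(56.6°) ≈ 2.74.

2.74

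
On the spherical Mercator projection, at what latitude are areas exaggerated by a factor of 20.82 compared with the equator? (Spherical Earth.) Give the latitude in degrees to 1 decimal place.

77.3°

Mercator areal scale is sec²φ.
sec²φ = 20.82  ⇒  cos²φ = 0.04803  ⇒  cos φ = 0.2192.
φ = arccos(0.2192) ≈ 77.3°.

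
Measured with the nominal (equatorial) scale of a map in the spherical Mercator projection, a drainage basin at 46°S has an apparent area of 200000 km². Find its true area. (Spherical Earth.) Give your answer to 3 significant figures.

96500 km²

The Mercator projection is conformal; its linear scale factor is the same in every direction and equals sec φ = 1/cos φ.
Areal scale = k² = sec²φ = 1/cos²(46°) = 1/0.6947² = 2.072.
True area = apparent / (areal scale) = 200000 / 2.072 ≈ 96500 km².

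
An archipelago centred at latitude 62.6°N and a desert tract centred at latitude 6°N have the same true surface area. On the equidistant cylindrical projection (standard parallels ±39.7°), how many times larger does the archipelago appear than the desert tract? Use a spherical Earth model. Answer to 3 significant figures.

In the equirectangular projection with standard parallel φ₀ = 39.7° (x = Rλ cos φ₀, y = Rφ), meridians are true-scale (h = 1) and the parallel scale is k = cos φ₀ / cos φ.
Areal scale at 62.6°: h·k = 1.000 × 1.672 = 1.672.
Areal scale at 6°: h·k = 1.000 × 0.7736 = 0.7736.
Ratio = 1.672/0.7736 ≈ 2.16.

2.16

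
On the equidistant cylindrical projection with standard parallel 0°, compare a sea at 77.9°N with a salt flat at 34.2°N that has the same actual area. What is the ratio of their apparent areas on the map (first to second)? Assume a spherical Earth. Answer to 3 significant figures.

3.95

For the equirectangular projection with φ₀ = 0 (plate carrée), h = 1 along meridians and k = sec φ along parallels.
Areal scale at 77.9°: h·k = 1.000 × 4.771 = 4.771.
Areal scale at 34.2°: h·k = 1.000 × 1.209 = 1.209.
Ratio = 4.771/1.209 ≈ 3.95.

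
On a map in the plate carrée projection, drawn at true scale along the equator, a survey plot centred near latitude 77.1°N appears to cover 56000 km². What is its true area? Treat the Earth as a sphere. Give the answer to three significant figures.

For the equirectangular projection with φ₀ = 0 (plate carrée), h = 1 along meridians and k = sec φ along parallels.
Areal scale = h·k = 1 × sec φ; at 77.1°, h = 1.000, k = 4.479, so h·k = 4.479.
True area = apparent / (areal scale) = 56000 / 4.479 ≈ 12500 km².

12500 km²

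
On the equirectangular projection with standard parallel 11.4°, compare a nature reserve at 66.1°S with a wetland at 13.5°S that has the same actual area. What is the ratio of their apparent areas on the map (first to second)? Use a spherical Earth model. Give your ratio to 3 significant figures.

The equidistant cylindrical projection with φ₀ = 11.4° has h = 1 (meridians true) and k = cos φ₀ / cos φ along parallels.
Areal scale at 66.1°: h·k = 1.000 × 2.420 = 2.420.
Areal scale at 13.5°: h·k = 1.000 × 1.008 = 1.008.
Ratio = 2.420/1.008 ≈ 2.40.

2.40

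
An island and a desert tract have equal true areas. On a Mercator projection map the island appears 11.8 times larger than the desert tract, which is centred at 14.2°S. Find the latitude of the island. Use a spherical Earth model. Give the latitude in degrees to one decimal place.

73.6°

For equal true areas on Mercator, apparent areas scale as sec²φ, so the ratio is cos²φ₂ / cos²φ₁.
cos²φ₂ / cos²φ₁ = 11.8  ⇒  cos φ₁ = cos 14.2° / √11.8 = 0.9694/3.435 = 0.2822.
φ₁ = arccos(0.2822) ≈ 73.6°.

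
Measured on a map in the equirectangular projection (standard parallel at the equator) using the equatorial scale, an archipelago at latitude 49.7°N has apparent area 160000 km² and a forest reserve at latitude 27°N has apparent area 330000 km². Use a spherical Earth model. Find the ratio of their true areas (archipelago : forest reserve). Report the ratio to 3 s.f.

On the plate carrée, areal scale = h·k = 1 × sec φ, so true area = apparent × cos φ.
True area of archipelago: 160000 × cos(49.7°) = 160000 × 0.6468 = 103500 km².
True area of forest reserve: 330000 × cos(27°) = 330000 × 0.8910 = 294000 km².
Ratio = 103500 / 294000 ≈ 0.352.

0.352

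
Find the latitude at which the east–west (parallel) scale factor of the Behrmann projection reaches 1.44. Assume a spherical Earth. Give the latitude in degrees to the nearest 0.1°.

Behrmann is a cylindrical equal-area projection with standard parallels at ±30°. For cylindrical equal-area with standard parallel φ₀, h = cos φ / cos φ₀ and k = cos φ₀ / cos φ, so h·k = 1.
k = cos φ₀ / cos φ = 1.44  ⇒  cos φ = cos 30° / 1.44 = 0.6014.
φ = arccos(0.6014) ≈ 53.0°.

53.0°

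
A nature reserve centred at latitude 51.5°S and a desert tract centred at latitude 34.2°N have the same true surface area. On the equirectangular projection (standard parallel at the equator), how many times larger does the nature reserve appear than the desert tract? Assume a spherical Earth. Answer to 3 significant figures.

1.33

In the plate carrée (x = Rλ, y = Rφ), meridians are true-scale (h = 1) and parallels are stretched by k = sec φ.
Areal scale at 51.5°: h·k = 1.000 × 1.606 = 1.606.
Areal scale at 34.2°: h·k = 1.000 × 1.209 = 1.209.
Ratio = 1.606/1.209 ≈ 1.33.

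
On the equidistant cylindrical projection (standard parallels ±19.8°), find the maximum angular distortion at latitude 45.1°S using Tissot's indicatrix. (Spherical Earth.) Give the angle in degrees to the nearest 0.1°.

16.4°

With standard parallel φ₀ = 19.8°, the equirectangular projection gives x = Rλ cos φ₀, y = Rφ, so h = 1 and k = cos 19.8° / cos φ.
At 45.1°: h = 1.000, k = 1.333; principal scales a = 1.333, b = 1.000.
sin(ω/2) = (a − b)/(a + b) = 0.3329/2.333 = 0.1427, so ω = 2 arcsin(0.1427) ≈ 16.4°.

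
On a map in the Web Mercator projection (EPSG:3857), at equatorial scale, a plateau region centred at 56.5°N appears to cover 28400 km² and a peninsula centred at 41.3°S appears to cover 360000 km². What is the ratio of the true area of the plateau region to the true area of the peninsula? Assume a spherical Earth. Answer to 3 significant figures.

Since Mercator area scale is 1/cos²φ, the true area equals the apparent area multiplied by cos²φ.
True area of plateau region: 28400 × cos²(56.5°) = 28400 × 0.3046 = 8652 km².
True area of peninsula: 360000 × cos²(41.3°) = 360000 × 0.5644 = 203200 km².
Ratio = 8652 / 203200 ≈ 0.0426.

0.0426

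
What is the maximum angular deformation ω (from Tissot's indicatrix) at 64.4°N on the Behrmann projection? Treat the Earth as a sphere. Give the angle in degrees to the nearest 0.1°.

73.9°

Behrmann is a cylindrical equal-area projection with standard parallels at ±30°. Cylindrical equal-area (φ₀ = 30°): h = cos φ / cos 30° along meridians, k = cos 30° / cos φ along parallels; h·k = 1.
At 64.4°: h = 0.4989, k = 2.004; principal scales a = 2.004, b = 0.4989.
sin(ω/2) = (a − b)/(a + b) = 1.505/2.503 = 0.6014, so ω = 2 arcsin(0.6014) ≈ 73.9°.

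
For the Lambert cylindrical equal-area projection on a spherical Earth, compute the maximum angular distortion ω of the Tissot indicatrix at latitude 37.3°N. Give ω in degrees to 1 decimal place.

The Lambert cylindrical equal-area projection is the cylindrical equal-area projection with its standard parallel at the equator (φ₀ = 0). A cylindrical equal-area projection with standard parallel φ₀ has meridian scale h = cos φ / cos φ₀ and parallel scale k = cos φ₀ / cos φ (so areas are preserved, h·k = 1).
At 37.3°: h = 0.7955, k = 1.257; principal scales a = 1.257, b = 0.7955.
sin(ω/2) = (a − b)/(a + b) = 0.4616/2.053 = 0.2249, so ω = 2 arcsin(0.2249) ≈ 26.0°.

26.0°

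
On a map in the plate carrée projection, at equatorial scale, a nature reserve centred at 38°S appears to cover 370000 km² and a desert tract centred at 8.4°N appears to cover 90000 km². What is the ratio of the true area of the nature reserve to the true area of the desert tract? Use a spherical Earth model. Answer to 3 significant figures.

Plate carrée has h = 1 and k = sec φ, giving areal scale sec φ; true area = (apparent area) · cos φ.
True area of nature reserve: 370000 × cos(38°) = 370000 × 0.7880 = 291600 km².
True area of desert tract: 90000 × cos(8.4°) = 90000 × 0.9893 = 89030 km².
Ratio = 291600 / 89030 ≈ 3.27.

3.27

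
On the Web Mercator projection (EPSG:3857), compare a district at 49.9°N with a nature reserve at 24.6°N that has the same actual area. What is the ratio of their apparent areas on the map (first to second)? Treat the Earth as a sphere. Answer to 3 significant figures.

On Mercator, area is exaggerated by sec²φ = 1/cos²φ.
At 49.9°: sec²(49.9°) = 1/0.6441² = 2.410.
At 24.6°: sec²(24.6°) = 1/0.9092² = 1.210.
Ratio = 2.410/1.210 = cos²(24.6°)/cos²(49.9°) ≈ 1.99.

1.99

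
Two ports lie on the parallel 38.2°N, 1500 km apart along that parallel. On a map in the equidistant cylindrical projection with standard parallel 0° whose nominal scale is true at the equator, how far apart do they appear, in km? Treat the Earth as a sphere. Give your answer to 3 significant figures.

Plate carrée maps x = Rλ, y = Rφ. The meridian scale is h = 1 and the parallel scale is k = 1/cos φ = sec φ.
Along the parallel, k = sec 38.2° = 1/0.7859 = 1.272.
Map distance = 1500 × 1.272 ≈ 1910 km.

1910 km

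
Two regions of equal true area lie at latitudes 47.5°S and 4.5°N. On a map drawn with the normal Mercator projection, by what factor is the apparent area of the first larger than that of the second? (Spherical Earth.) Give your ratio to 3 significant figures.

On Mercator, area is exaggerated by sec²φ = 1/cos²φ.
At 47.5°: sec²(47.5°) = 1/0.6756² = 2.191.
At 4.5°: sec²(4.5°) = 1/0.9969² = 1.006.
Ratio = 2.191/1.006 = cos²(4.5°)/cos²(47.5°) ≈ 2.18.

2.18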